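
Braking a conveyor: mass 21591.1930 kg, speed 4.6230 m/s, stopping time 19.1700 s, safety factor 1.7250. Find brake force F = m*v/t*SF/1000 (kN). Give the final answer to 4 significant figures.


F = 21591.1930 * 4.6230 / 19.1700 * 1.7250 / 1000
F = 8.982 kN


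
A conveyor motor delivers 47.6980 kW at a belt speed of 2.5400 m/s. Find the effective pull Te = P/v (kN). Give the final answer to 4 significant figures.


Te = P / v = 47.6980 / 2.5400
Te = 18.78 kN


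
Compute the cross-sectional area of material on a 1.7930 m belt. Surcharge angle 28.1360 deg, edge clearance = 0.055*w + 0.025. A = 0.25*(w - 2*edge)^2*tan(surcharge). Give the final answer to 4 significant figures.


edge = 0.055*1.7930 + 0.025 = 0.123615 m
ew = 1.7930 - 2*0.123615 = 1.54577 m
A = 0.25 * 1.54577^2 * tan(28.1360 deg)
A = 0.3194 m^2


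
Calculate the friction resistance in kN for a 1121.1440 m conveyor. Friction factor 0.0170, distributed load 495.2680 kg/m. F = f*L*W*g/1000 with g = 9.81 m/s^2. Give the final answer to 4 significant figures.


F = 0.0170 * 1121.1440 * 495.2680 * 9.81 / 1000
F = 92.60 kN


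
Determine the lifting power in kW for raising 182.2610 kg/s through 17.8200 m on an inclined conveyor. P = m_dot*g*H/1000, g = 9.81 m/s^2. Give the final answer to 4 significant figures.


P = 182.2610 * 9.81 * 17.8200 / 1000
P = 31.86 kW


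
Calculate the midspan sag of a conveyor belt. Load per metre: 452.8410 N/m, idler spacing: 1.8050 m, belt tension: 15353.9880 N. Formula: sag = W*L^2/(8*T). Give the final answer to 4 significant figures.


sag = 452.8410 * 1.8050^2 / (8 * 15353.9880)
sag = 0.01201 m


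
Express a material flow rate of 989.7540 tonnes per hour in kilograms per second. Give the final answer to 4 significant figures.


m_dot = 989.7540 * 1000 / 3600
m_dot = 274.9 kg/s


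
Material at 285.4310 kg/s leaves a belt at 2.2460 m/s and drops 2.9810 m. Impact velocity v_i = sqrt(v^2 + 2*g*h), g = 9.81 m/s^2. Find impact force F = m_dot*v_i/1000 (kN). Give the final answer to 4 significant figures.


v_i = sqrt(2.2460^2 + 2*9.81*2.9810) = 7.97068 m/s
F = 285.4310 * 7.97068 / 1000
F = 2.275 kN


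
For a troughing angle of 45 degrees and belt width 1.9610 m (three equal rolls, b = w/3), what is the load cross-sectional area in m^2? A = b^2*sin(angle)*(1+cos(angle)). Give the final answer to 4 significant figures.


b = 1.9610/3 = 0.653667 m
A = 0.653667^2 * sin(45 deg) * (1 + cos(45 deg))
A = 0.5158 m^2


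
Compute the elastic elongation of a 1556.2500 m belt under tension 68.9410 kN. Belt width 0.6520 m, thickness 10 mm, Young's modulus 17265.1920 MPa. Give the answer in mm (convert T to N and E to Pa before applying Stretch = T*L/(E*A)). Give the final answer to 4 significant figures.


A = 0.6520 * 0.01 = 0.00652 m^2
Stretch = 68.9410*1000 * 1556.2500 / (17265.1920e6 * 0.00652) * 1000
Stretch = 953.1 mm


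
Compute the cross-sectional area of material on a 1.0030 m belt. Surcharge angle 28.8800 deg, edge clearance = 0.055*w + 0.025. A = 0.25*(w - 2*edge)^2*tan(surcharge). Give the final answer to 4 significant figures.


edge = 0.055*1.0030 + 0.025 = 0.080165 m
ew = 1.0030 - 2*0.080165 = 0.84267 m
A = 0.25 * 0.84267^2 * tan(28.8800 deg)
A = 0.09792 m^2


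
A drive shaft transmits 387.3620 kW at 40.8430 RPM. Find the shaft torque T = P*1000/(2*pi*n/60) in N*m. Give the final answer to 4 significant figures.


omega = 2*pi*40.8430/60 = 4.27707 rad/s
T = 387.3620*1000 / 4.27707
T = 90570 N*m


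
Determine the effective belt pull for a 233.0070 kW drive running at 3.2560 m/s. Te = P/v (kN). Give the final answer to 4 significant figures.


Te = P / v = 233.0070 / 3.2560
Te = 71.56 kN


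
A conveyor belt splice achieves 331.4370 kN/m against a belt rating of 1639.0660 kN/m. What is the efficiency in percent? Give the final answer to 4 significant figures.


Eff = 331.4370 / 1639.0660 * 100
Eff = 20.22 %


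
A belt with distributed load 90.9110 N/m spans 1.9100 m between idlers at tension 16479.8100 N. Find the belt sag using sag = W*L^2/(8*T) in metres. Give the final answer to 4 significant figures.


sag = 90.9110 * 1.9100^2 / (8 * 16479.8100)
sag = 0.002516 m


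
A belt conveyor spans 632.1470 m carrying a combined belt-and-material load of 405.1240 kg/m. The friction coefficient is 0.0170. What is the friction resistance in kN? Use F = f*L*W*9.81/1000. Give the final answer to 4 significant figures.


F = 0.0170 * 632.1470 * 405.1240 * 9.81 / 1000
F = 42.71 kN


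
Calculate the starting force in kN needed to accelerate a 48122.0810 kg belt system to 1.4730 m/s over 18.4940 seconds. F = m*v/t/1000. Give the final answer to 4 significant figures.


F = 48122.0810 * 1.4730 / 18.4940 / 1000
F = 3.833 kN


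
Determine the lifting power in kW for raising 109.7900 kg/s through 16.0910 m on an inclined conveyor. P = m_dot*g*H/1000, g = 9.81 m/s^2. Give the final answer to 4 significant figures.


P = 109.7900 * 9.81 * 16.0910 / 1000
P = 17.33 kW


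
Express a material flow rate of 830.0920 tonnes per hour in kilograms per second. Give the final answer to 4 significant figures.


m_dot = 830.0920 * 1000 / 3600
m_dot = 230.6 kg/s


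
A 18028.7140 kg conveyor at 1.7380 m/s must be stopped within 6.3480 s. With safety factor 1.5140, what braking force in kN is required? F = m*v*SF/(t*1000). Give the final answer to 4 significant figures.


F = 18028.7140 * 1.7380 / 6.3480 * 1.5140 / 1000
F = 7.473 kN


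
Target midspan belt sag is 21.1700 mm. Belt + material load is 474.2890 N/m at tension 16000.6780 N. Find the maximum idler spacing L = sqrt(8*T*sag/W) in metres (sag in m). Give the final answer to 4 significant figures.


sag = 21.1700/1000 = 0.021170 m
L = sqrt(8 * 16000.6780 * 0.021170 / 474.2890)
L = 2.390 m


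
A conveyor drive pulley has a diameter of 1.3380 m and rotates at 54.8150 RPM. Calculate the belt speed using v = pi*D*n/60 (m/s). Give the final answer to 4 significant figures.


v = pi * 1.3380 * 54.8150 / 60
v = 3.840 m/s


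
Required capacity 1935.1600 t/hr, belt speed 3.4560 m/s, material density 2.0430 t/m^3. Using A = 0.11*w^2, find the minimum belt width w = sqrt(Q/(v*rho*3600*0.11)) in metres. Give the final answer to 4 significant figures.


A_req = 1935.1600 / (3.4560 * 2.0430 * 3600) = 0.0761329 m^2
w = sqrt(0.0761329 / 0.11)
w = 0.8319 m


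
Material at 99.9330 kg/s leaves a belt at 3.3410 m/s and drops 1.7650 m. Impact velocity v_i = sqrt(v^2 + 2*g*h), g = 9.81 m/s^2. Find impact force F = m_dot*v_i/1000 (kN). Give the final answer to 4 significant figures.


v_i = sqrt(3.3410^2 + 2*9.81*1.7650) = 6.76695 m/s
F = 99.9330 * 6.76695 / 1000
F = 0.6762 kN


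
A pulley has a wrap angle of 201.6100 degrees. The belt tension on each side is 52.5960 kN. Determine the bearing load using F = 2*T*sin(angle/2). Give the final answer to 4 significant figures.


F = 2 * 52.5960 * sin(201.6100/2 deg)
F = 103.3 kN


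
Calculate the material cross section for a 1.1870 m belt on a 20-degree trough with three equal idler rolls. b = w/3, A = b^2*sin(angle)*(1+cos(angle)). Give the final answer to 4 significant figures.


b = 1.1870/3 = 0.395667 m
A = 0.395667^2 * sin(20 deg) * (1 + cos(20 deg))
A = 0.1039 m^2


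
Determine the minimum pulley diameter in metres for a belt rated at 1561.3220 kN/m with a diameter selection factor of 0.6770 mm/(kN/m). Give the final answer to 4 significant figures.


D = 1561.3220 * 0.6770 / 1000
D = 1.057 m


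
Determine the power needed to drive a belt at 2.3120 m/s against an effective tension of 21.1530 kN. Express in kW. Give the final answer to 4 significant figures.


P = Te * v = 21.1530 * 2.3120
P = 48.91 kW


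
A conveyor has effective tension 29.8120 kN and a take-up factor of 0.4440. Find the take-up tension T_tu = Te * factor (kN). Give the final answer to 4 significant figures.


T_tu = 29.8120 * 0.4440
T_tu = 13.24 kN


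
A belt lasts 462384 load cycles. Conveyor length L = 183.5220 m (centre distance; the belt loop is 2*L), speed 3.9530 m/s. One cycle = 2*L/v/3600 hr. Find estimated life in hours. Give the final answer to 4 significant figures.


cycle_time = 2 * 183.5220 / 3.9530 / 3600 = 0.0257922 hr
life = 462384 * 0.0257922 = 11930 hours


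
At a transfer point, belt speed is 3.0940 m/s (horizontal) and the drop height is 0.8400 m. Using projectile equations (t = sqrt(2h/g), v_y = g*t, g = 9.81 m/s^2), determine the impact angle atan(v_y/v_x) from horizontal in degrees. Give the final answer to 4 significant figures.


t = sqrt(2*0.8400/9.81) = 0.413828 s
v_y = 9.81 * 0.413828 = 4.05965 m/s
angle = atan(4.05965 / 3.0940) = 52.69 deg


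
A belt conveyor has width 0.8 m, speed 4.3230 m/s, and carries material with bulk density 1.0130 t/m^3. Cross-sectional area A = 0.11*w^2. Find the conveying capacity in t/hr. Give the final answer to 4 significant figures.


A = 0.11 * 0.8^2 = 0.0704 m^2
C = 0.0704 * 4.3230 * 1.0130 * 3600
C = 1110 t/hr


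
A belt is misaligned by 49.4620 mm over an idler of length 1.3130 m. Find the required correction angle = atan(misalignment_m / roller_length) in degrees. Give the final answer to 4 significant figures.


misalign_m = 49.4620 / 1000 = 0.049462 m
angle = atan(0.049462 / 1.3130)
angle = 2.157 deg


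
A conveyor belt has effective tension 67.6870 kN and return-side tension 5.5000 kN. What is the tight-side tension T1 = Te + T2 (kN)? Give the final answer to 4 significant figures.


T1 = Te + T2 = 67.6870 + 5.5000
T1 = 73.19 kN


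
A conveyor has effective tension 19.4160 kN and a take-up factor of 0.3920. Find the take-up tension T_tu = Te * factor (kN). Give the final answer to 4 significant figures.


T_tu = 19.4160 * 0.3920
T_tu = 7.611 kN


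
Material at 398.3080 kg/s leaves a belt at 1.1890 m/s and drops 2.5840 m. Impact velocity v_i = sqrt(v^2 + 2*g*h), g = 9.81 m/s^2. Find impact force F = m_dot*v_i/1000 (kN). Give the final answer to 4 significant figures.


v_i = sqrt(1.1890^2 + 2*9.81*2.5840) = 7.21885 m/s
F = 398.3080 * 7.21885 / 1000
F = 2.875 kN


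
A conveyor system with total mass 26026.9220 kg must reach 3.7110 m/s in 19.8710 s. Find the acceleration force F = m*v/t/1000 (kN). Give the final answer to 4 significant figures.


F = 26026.9220 * 3.7110 / 19.8710 / 1000
F = 4.861 kN


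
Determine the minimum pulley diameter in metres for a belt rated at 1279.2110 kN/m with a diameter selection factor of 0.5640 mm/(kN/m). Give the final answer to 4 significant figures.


D = 1279.2110 * 0.5640 / 1000
D = 0.7215 m


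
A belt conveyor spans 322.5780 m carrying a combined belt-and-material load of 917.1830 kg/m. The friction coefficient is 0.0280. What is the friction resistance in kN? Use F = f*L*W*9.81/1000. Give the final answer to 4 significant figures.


F = 0.0280 * 322.5780 * 917.1830 * 9.81 / 1000
F = 81.27 kN


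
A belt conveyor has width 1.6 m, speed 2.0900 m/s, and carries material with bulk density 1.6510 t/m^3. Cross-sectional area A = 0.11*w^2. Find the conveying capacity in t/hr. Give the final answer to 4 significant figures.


A = 0.11 * 1.6^2 = 0.2816 m^2
C = 0.2816 * 2.0900 * 1.6510 * 3600
C = 3498 t/hr


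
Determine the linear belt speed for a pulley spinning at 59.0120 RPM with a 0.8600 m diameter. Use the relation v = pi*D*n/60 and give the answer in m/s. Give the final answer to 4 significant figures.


v = pi * 0.8600 * 59.0120 / 60
v = 2.657 m/s


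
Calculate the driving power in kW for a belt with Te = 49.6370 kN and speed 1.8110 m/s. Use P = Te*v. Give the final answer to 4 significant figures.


P = Te * v = 49.6370 * 1.8110
P = 89.89 kW


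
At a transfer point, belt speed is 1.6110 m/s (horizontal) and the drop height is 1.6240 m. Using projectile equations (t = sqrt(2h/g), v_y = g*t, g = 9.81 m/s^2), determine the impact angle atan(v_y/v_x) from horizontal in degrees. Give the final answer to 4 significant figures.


t = sqrt(2*1.6240/9.81) = 0.575405 s
v_y = 9.81 * 0.575405 = 5.64472 m/s
angle = atan(5.64472 / 1.6110) = 74.07 deg


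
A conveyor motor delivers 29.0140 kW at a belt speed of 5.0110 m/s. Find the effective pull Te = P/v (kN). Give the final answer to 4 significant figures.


Te = P / v = 29.0140 / 5.0110
Te = 5.790 kN


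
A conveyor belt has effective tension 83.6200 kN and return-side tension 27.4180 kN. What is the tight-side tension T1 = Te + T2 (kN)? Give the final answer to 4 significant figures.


T1 = Te + T2 = 83.6200 + 27.4180
T1 = 111.0 kN


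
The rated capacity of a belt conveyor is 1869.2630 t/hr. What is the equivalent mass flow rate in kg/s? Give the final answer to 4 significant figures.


m_dot = 1869.2630 * 1000 / 3600
m_dot = 519.2 kg/s


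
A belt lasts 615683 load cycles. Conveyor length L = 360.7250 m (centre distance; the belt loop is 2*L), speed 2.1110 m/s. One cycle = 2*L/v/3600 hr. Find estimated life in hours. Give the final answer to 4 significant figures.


cycle_time = 2 * 360.7250 / 2.1110 / 3600 = 0.0949326 hr
life = 615683 * 0.0949326 = 58450 hours


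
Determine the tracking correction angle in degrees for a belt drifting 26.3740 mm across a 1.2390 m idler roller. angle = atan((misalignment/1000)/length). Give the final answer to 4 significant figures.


misalign_m = 26.3740 / 1000 = 0.026374 m
angle = atan(0.026374 / 1.2390)
angle = 1.219 deg


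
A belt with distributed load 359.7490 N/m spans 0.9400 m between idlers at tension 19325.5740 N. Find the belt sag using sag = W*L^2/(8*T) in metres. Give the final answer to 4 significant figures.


sag = 359.7490 * 0.9400^2 / (8 * 19325.5740)
sag = 0.002056 m


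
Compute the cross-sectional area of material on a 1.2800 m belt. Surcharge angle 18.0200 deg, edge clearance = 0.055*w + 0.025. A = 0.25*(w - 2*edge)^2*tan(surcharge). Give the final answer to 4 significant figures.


edge = 0.055*1.2800 + 0.025 = 0.0954 m
ew = 1.2800 - 2*0.0954 = 1.0892 m
A = 0.25 * 1.0892^2 * tan(18.0200 deg)
A = 0.09648 m^2


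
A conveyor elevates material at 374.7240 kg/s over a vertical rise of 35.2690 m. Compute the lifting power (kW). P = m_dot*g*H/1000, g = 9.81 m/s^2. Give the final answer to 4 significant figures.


P = 374.7240 * 9.81 * 35.2690 / 1000
P = 129.7 kW


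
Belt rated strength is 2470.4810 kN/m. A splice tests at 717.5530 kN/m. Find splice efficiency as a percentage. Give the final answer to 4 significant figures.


Eff = 717.5530 / 2470.4810 * 100
Eff = 29.05 %


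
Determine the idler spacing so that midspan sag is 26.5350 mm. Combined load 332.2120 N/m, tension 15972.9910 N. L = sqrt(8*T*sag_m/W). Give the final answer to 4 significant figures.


sag = 26.5350/1000 = 0.026535 m
L = sqrt(8 * 15972.9910 * 0.026535 / 332.2120)
L = 3.195 m


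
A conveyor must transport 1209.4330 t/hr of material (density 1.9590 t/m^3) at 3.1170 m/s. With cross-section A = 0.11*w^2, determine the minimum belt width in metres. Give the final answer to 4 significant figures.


A_req = 1209.4330 / (3.1170 * 1.9590 * 3600) = 0.0550184 m^2
w = sqrt(0.0550184 / 0.11)
w = 0.7072 m


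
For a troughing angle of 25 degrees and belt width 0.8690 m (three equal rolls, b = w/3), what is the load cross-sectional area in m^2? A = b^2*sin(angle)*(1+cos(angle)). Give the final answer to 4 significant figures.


b = 0.8690/3 = 0.289667 m
A = 0.289667^2 * sin(25 deg) * (1 + cos(25 deg))
A = 0.06760 m^2


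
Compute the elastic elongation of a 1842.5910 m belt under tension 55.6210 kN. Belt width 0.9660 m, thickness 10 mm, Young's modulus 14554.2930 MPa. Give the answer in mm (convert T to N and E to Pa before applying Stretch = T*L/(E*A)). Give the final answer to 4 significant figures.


A = 0.9660 * 0.01 = 0.00966 m^2
Stretch = 55.6210*1000 * 1842.5910 / (14554.2930e6 * 0.00966) * 1000
Stretch = 729.0 mm


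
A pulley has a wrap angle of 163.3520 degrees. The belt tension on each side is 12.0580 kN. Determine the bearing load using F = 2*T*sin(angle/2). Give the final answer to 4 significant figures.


F = 2 * 12.0580 * sin(163.3520/2 deg)
F = 23.86 kN


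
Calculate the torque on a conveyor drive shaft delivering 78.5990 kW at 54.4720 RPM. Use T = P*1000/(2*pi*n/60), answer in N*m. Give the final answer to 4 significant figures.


omega = 2*pi*54.4720/60 = 5.70429 rad/s
T = 78.5990*1000 / 5.70429
T = 13780 N*m


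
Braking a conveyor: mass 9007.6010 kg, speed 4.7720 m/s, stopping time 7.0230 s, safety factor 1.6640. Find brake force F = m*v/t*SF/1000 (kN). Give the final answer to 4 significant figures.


F = 9007.6010 * 4.7720 / 7.0230 * 1.6640 / 1000
F = 10.18 kN


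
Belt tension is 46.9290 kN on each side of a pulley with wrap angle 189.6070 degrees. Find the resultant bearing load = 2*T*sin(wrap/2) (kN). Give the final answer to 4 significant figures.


F = 2 * 46.9290 * sin(189.6070/2 deg)
F = 93.53 kN


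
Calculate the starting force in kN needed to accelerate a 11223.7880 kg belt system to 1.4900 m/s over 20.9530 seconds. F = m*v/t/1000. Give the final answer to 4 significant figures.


F = 11223.7880 * 1.4900 / 20.9530 / 1000
F = 0.7981 kN


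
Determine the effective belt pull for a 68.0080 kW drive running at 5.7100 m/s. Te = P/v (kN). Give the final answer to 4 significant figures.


Te = P / v = 68.0080 / 5.7100
Te = 11.91 kN


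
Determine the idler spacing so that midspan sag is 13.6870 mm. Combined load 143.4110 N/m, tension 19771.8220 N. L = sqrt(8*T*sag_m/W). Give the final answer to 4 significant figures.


sag = 13.6870/1000 = 0.013687 m
L = sqrt(8 * 19771.8220 * 0.013687 / 143.4110)
L = 3.885 m


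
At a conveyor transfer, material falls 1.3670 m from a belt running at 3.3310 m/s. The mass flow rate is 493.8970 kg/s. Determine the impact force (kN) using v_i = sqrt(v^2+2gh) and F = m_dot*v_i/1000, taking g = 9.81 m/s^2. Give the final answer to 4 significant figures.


v_i = sqrt(3.3310^2 + 2*9.81*1.3670) = 6.15761 m/s
F = 493.8970 * 6.15761 / 1000
F = 3.041 kN


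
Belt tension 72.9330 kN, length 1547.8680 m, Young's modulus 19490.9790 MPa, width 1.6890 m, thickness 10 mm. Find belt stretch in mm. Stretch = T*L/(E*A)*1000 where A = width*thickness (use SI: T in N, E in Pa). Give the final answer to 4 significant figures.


A = 1.6890 * 0.01 = 0.01689 m^2
Stretch = 72.9330*1000 * 1547.8680 / (19490.9790e6 * 0.01689) * 1000
Stretch = 342.9 mm


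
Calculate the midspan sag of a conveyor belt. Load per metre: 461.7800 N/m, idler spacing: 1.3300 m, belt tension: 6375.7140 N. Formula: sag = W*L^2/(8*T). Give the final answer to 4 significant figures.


sag = 461.7800 * 1.3300^2 / (8 * 6375.7140)
sag = 0.01601 m


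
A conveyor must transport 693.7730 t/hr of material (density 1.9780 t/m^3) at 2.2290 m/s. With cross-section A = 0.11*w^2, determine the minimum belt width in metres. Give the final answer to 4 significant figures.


A_req = 693.7730 / (2.2290 * 1.9780 * 3600) = 0.0437098 m^2
w = sqrt(0.0437098 / 0.11)
w = 0.6304 m


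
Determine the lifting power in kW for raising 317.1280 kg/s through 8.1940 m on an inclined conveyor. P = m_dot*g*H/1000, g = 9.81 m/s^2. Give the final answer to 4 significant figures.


P = 317.1280 * 9.81 * 8.1940 / 1000
P = 25.49 kW


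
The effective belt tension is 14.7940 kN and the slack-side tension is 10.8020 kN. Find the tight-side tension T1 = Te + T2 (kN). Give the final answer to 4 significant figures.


T1 = Te + T2 = 14.7940 + 10.8020
T1 = 25.60 kN


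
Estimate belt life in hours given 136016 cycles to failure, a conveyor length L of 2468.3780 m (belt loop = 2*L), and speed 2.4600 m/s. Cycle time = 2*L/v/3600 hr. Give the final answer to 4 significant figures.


cycle_time = 2 * 2468.3780 / 2.4600 / 3600 = 0.557448 hr
life = 136016 * 0.557448 = 75820 hours


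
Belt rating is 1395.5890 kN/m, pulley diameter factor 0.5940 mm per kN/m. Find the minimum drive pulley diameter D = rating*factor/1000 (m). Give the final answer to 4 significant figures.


D = 1395.5890 * 0.5940 / 1000
D = 0.8290 m


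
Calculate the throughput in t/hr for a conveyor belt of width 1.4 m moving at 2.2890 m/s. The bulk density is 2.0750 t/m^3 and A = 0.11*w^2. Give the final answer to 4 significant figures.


A = 0.11 * 1.4^2 = 0.2156 m^2
C = 0.2156 * 2.2890 * 2.0750 * 3600
C = 3687 t/hr


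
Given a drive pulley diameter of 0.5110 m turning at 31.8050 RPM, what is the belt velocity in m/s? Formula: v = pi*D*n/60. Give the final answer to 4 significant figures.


v = pi * 0.5110 * 31.8050 / 60
v = 0.8510 m/s


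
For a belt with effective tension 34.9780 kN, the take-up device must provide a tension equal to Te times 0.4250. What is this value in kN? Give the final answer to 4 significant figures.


T_tu = 34.9780 * 0.4250
T_tu = 14.87 kN


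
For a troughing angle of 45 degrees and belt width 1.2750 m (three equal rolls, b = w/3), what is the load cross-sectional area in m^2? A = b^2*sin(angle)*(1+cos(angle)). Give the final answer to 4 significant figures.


b = 1.2750/3 = 0.425 m
A = 0.425^2 * sin(45 deg) * (1 + cos(45 deg))
A = 0.2180 m^2


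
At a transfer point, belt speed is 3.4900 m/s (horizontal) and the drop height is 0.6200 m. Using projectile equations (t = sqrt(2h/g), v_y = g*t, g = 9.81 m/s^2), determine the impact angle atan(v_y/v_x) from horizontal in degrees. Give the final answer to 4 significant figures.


t = sqrt(2*0.6200/9.81) = 0.35553 s
v_y = 9.81 * 0.35553 = 3.48775 m/s
angle = atan(3.48775 / 3.4900) = 44.98 deg


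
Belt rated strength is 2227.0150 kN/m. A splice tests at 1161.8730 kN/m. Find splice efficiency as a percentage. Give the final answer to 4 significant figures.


Eff = 1161.8730 / 2227.0150 * 100
Eff = 52.17 %


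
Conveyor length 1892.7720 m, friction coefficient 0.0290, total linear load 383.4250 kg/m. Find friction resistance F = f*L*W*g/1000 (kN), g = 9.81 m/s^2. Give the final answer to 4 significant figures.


F = 0.0290 * 1892.7720 * 383.4250 * 9.81 / 1000
F = 206.5 kN


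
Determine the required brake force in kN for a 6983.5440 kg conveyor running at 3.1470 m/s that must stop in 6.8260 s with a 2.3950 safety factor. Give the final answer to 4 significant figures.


F = 6983.5440 * 3.1470 / 6.8260 * 2.3950 / 1000
F = 7.711 kN


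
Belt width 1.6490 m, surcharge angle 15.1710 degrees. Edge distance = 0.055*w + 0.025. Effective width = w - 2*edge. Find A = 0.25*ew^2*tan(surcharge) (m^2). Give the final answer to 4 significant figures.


edge = 0.055*1.6490 + 0.025 = 0.115695 m
ew = 1.6490 - 2*0.115695 = 1.41761 m
A = 0.25 * 1.41761^2 * tan(15.1710 deg)
A = 0.1362 m^2


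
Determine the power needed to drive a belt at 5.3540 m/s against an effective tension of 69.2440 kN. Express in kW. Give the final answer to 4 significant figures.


P = Te * v = 69.2440 * 5.3540
P = 370.7 kW


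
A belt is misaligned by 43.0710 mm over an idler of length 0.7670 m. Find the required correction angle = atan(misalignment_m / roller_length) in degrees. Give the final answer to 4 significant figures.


misalign_m = 43.0710 / 1000 = 0.043071 m
angle = atan(0.043071 / 0.7670)
angle = 3.214 deg


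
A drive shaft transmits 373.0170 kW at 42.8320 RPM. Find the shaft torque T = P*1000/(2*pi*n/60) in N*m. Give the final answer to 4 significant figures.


omega = 2*pi*42.8320/60 = 4.48536 rad/s
T = 373.0170*1000 / 4.48536
T = 83160 N*m


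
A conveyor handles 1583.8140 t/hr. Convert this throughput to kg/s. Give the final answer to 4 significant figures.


m_dot = 1583.8140 * 1000 / 3600
m_dot = 439.9 kg/s


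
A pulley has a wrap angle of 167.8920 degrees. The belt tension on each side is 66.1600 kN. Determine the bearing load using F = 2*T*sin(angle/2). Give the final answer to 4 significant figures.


F = 2 * 66.1600 * sin(167.8920/2 deg)
F = 131.6 kN


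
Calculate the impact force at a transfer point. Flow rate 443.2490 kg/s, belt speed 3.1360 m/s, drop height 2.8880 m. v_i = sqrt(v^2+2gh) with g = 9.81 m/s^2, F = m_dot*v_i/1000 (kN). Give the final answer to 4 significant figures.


v_i = sqrt(3.1360^2 + 2*9.81*2.8880) = 8.15457 m/s
F = 443.2490 * 8.15457 / 1000
F = 3.615 kN


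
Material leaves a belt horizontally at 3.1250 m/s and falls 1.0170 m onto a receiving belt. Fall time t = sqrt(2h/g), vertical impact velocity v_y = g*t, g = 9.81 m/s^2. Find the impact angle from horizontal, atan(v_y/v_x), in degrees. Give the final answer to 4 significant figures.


t = sqrt(2*1.0170/9.81) = 0.455345 s
v_y = 9.81 * 0.455345 = 4.46693 m/s
angle = atan(4.46693 / 3.1250) = 55.02 deg


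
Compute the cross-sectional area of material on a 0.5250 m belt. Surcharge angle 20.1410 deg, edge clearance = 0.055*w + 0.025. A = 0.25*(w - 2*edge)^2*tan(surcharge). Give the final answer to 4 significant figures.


edge = 0.055*0.5250 + 0.025 = 0.053875 m
ew = 0.5250 - 2*0.053875 = 0.41725 m
A = 0.25 * 0.41725^2 * tan(20.1410 deg)
A = 0.01596 m^2


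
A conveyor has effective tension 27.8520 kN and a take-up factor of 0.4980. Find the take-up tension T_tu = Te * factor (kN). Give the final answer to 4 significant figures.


T_tu = 27.8520 * 0.4980
T_tu = 13.87 kN


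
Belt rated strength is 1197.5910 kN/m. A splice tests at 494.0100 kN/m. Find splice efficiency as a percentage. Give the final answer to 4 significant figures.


Eff = 494.0100 / 1197.5910 * 100
Eff = 41.25 %


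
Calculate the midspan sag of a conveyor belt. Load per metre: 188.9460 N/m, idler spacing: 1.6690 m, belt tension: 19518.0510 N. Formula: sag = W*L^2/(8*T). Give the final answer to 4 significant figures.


sag = 188.9460 * 1.6690^2 / (8 * 19518.0510)
sag = 0.003371 m


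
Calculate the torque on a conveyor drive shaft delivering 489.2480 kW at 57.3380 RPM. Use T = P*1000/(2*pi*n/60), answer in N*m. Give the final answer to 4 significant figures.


omega = 2*pi*57.3380/60 = 6.00442 rad/s
T = 489.2480*1000 / 6.00442
T = 81480 N*m


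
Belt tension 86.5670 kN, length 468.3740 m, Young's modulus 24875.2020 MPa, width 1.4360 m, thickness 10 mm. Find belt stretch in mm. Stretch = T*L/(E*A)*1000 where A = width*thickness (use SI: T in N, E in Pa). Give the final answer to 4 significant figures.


A = 1.4360 * 0.01 = 0.01436 m^2
Stretch = 86.5670*1000 * 468.3740 / (24875.2020e6 * 0.01436) * 1000
Stretch = 113.5 mm


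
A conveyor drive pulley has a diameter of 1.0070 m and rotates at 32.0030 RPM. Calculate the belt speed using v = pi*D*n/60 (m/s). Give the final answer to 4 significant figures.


v = pi * 1.0070 * 32.0030 / 60
v = 1.687 m/s


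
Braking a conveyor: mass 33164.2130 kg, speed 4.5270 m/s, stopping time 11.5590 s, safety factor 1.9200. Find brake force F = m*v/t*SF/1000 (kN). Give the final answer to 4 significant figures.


F = 33164.2130 * 4.5270 / 11.5590 * 1.9200 / 1000
F = 24.94 kN


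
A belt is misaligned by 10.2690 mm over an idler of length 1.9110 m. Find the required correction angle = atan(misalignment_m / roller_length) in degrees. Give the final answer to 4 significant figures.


misalign_m = 10.2690 / 1000 = 0.010269 m
angle = atan(0.010269 / 1.9110)
angle = 0.3079 deg


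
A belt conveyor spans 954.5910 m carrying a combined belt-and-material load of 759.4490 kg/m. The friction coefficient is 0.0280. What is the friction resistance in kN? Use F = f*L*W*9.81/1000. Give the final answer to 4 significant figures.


F = 0.0280 * 954.5910 * 759.4490 * 9.81 / 1000
F = 199.1 kN


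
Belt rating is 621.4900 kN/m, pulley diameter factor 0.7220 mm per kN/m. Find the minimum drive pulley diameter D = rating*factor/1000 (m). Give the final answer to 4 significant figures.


D = 621.4900 * 0.7220 / 1000
D = 0.4487 m


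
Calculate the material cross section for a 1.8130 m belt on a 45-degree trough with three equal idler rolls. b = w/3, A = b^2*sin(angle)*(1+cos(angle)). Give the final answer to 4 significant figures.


b = 1.8130/3 = 0.604333 m
A = 0.604333^2 * sin(45 deg) * (1 + cos(45 deg))
A = 0.4409 m^2


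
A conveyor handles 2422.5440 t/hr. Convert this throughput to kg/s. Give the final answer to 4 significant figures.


m_dot = 2422.5440 * 1000 / 3600
m_dot = 672.9 kg/s


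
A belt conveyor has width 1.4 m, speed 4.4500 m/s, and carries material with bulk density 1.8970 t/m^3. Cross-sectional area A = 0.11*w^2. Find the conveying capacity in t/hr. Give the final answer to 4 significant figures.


A = 0.11 * 1.4^2 = 0.2156 m^2
C = 0.2156 * 4.4500 * 1.8970 * 3600
C = 6552 t/hr


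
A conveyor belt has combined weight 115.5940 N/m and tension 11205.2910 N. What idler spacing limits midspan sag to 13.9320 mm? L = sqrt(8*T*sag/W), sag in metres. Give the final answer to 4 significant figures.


sag = 13.9320/1000 = 0.013932 m
L = sqrt(8 * 11205.2910 * 0.013932 / 115.5940)
L = 3.287 m


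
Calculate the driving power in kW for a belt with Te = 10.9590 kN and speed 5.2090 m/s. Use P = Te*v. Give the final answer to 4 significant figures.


P = Te * v = 10.9590 * 5.2090
P = 57.09 kW


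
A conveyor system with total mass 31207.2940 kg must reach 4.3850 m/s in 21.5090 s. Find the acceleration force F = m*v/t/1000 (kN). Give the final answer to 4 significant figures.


F = 31207.2940 * 4.3850 / 21.5090 / 1000
F = 6.362 kN


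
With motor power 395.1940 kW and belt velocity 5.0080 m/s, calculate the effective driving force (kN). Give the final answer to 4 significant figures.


Te = P / v = 395.1940 / 5.0080
Te = 78.91 kN


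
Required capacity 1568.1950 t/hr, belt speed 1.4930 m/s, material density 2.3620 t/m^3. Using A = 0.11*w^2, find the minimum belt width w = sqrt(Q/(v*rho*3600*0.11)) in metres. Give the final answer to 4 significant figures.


A_req = 1568.1950 / (1.4930 * 2.3620 * 3600) = 0.123526 m^2
w = sqrt(0.123526 / 0.11)
w = 1.060 m


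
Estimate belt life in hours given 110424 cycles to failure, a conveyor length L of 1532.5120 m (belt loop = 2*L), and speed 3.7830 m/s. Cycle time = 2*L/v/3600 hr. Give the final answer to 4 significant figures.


cycle_time = 2 * 1532.5120 / 3.7830 / 3600 = 0.225058 hr
life = 110424 * 0.225058 = 24850 hours


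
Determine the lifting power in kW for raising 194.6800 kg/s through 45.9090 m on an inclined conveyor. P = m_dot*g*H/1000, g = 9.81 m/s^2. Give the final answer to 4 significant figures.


P = 194.6800 * 9.81 * 45.9090 / 1000
P = 87.68 kW


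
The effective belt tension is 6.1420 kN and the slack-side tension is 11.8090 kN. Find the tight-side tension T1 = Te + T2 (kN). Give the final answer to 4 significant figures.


T1 = Te + T2 = 6.1420 + 11.8090
T1 = 17.95 kN


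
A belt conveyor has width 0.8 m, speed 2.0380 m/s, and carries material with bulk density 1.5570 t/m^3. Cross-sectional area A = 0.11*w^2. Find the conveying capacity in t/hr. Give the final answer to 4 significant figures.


A = 0.11 * 0.8^2 = 0.0704 m^2
C = 0.0704 * 2.0380 * 1.5570 * 3600
C = 804.2 t/hr


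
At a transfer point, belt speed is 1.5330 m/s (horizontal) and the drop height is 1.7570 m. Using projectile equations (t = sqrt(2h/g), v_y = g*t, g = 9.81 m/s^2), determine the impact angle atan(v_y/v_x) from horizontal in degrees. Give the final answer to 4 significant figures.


t = sqrt(2*1.7570/9.81) = 0.598503 s
v_y = 9.81 * 0.598503 = 5.87131 m/s
angle = atan(5.87131 / 1.5330) = 75.37 deg


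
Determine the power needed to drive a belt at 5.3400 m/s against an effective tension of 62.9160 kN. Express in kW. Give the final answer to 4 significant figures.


P = Te * v = 62.9160 * 5.3400
P = 336.0 kW


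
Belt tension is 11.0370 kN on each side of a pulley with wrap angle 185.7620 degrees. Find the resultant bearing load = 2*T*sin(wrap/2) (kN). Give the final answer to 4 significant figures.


F = 2 * 11.0370 * sin(185.7620/2 deg)
F = 22.05 kN


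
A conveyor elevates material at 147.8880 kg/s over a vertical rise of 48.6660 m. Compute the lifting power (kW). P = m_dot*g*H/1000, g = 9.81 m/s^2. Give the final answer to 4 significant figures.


P = 147.8880 * 9.81 * 48.6660 / 1000
P = 70.60 kW


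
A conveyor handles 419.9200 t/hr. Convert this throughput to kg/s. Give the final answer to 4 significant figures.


m_dot = 419.9200 * 1000 / 3600
m_dot = 116.6 kg/s


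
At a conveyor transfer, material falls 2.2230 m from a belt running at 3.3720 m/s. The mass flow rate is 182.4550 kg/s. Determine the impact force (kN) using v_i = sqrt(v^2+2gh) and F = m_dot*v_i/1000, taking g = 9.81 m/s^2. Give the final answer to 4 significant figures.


v_i = sqrt(3.3720^2 + 2*9.81*2.2230) = 7.41523 m/s
F = 182.4550 * 7.41523 / 1000
F = 1.353 kN


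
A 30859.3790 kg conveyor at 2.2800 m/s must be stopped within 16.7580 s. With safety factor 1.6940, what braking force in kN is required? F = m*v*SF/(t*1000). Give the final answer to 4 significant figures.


F = 30859.3790 * 2.2800 / 16.7580 * 1.6940 / 1000
F = 7.112 kN


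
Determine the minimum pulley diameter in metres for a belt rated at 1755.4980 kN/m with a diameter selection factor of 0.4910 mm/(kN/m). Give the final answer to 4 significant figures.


D = 1755.4980 * 0.4910 / 1000
D = 0.8619 m


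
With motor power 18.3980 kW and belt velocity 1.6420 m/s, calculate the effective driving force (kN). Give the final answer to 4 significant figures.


Te = P / v = 18.3980 / 1.6420
Te = 11.20 kN


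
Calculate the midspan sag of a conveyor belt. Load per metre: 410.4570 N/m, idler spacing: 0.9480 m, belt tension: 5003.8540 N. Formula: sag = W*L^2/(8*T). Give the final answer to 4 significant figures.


sag = 410.4570 * 0.9480^2 / (8 * 5003.8540)
sag = 0.009215 m


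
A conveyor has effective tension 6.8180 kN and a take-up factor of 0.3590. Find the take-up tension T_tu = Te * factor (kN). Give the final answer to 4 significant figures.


T_tu = 6.8180 * 0.3590
T_tu = 2.448 kN


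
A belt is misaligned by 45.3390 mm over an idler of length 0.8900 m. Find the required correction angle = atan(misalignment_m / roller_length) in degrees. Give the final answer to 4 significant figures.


misalign_m = 45.3390 / 1000 = 0.045339 m
angle = atan(0.045339 / 0.8900)
angle = 2.916 deg


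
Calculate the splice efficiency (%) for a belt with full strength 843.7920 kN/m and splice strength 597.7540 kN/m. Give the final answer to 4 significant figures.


Eff = 597.7540 / 843.7920 * 100
Eff = 70.84 %


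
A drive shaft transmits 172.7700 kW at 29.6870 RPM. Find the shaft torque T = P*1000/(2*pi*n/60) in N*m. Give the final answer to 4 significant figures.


omega = 2*pi*29.6870/60 = 3.10882 rad/s
T = 172.7700*1000 / 3.10882
T = 55570 N*m


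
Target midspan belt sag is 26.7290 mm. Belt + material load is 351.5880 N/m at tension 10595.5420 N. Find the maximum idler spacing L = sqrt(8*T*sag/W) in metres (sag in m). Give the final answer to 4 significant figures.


sag = 26.7290/1000 = 0.026729 m
L = sqrt(8 * 10595.5420 * 0.026729 / 351.5880)
L = 2.539 m


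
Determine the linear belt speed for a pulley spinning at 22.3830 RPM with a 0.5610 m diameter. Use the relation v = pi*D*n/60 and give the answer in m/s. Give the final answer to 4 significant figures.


v = pi * 0.5610 * 22.3830 / 60
v = 0.6575 m/s


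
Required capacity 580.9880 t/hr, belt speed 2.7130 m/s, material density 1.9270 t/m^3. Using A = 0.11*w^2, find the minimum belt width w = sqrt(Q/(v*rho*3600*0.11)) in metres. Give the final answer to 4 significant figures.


A_req = 580.9880 / (2.7130 * 1.9270 * 3600) = 0.0308698 m^2
w = sqrt(0.0308698 / 0.11)
w = 0.5297 m


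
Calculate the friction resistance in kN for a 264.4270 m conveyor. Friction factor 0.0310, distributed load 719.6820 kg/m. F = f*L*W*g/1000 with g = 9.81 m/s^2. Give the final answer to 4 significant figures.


F = 0.0310 * 264.4270 * 719.6820 * 9.81 / 1000
F = 57.87 kN


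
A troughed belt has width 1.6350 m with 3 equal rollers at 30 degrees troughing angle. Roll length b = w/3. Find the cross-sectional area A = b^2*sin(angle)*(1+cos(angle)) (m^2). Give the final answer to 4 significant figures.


b = 1.6350/3 = 0.545 m
A = 0.545^2 * sin(30 deg) * (1 + cos(30 deg))
A = 0.2771 m^2


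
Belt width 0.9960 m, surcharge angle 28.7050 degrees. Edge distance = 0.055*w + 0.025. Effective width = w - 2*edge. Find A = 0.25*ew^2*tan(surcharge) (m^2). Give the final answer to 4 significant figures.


edge = 0.055*0.9960 + 0.025 = 0.07978 m
ew = 0.9960 - 2*0.07978 = 0.83644 m
A = 0.25 * 0.83644^2 * tan(28.7050 deg)
A = 0.09578 m^2


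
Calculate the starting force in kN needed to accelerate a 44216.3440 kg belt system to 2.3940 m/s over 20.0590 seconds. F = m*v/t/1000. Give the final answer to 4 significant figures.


F = 44216.3440 * 2.3940 / 20.0590 / 1000
F = 5.277 kN


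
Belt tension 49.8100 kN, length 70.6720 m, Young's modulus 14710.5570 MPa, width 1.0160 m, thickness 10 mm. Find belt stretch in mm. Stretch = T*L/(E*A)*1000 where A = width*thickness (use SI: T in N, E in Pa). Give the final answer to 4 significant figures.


A = 1.0160 * 0.01 = 0.01016 m^2
Stretch = 49.8100*1000 * 70.6720 / (14710.5570e6 * 0.01016) * 1000
Stretch = 23.55 mm


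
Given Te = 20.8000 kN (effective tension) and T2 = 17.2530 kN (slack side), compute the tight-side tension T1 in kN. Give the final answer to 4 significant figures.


T1 = Te + T2 = 20.8000 + 17.2530
T1 = 38.05 kN


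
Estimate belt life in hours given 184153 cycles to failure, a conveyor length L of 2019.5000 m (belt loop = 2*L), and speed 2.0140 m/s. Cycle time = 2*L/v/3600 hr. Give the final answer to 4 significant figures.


cycle_time = 2 * 2019.5000 / 2.0140 / 3600 = 0.557073 hr
life = 184153 * 0.557073 = 102600 hours


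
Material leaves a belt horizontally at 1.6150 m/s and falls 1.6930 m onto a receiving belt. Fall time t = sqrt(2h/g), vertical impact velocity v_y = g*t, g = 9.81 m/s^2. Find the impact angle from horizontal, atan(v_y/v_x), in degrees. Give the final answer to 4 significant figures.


t = sqrt(2*1.6930/9.81) = 0.587501 s
v_y = 9.81 * 0.587501 = 5.76338 m/s
angle = atan(5.76338 / 1.6150) = 74.35 deg


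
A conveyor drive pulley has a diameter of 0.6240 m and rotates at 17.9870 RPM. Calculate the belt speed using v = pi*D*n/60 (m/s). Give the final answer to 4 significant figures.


v = pi * 0.6240 * 17.9870 / 60
v = 0.5877 m/s


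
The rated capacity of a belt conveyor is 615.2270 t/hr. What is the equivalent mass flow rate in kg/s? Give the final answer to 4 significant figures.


m_dot = 615.2270 * 1000 / 3600
m_dot = 170.9 kg/s


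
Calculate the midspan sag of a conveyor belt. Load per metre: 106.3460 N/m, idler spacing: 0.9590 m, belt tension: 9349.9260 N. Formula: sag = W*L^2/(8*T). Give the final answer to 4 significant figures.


sag = 106.3460 * 0.9590^2 / (8 * 9349.9260)
sag = 0.001308 m


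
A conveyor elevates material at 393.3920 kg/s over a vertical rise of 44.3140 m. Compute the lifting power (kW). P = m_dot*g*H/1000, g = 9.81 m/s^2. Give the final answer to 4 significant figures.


P = 393.3920 * 9.81 * 44.3140 / 1000
P = 171.0 kW


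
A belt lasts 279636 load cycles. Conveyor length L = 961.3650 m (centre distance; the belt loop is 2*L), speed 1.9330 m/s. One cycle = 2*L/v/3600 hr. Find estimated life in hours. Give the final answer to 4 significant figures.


cycle_time = 2 * 961.3650 / 1.9330 / 3600 = 0.276302 hr
life = 279636 * 0.276302 = 77260 hours


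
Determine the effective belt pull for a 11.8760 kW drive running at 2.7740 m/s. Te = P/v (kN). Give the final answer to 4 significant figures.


Te = P / v = 11.8760 / 2.7740
Te = 4.281 kN


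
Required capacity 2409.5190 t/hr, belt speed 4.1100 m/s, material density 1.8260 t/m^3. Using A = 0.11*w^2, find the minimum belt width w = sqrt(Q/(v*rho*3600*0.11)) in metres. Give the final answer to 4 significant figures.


A_req = 2409.5190 / (4.1100 * 1.8260 * 3600) = 0.0891837 m^2
w = sqrt(0.0891837 / 0.11)
w = 0.9004 m
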